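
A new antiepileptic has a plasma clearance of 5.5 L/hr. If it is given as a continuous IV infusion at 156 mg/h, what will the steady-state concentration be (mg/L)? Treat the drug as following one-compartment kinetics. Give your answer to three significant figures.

28.4 mg/L

Css = rate / CL = 156 / 5.500 = 28.36 mg/L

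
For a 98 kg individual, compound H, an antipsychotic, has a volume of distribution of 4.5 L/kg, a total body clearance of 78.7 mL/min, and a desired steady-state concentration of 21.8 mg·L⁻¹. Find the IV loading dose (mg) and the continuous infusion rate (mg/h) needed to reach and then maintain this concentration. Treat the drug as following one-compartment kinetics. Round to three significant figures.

(a) 9610 mg; (b) 103 mg/h

Vd = 4.5 L/kg × 98 kg = 441.0 L
Loading: fill Vd to C_target → 441.0 L × 21.8 mg/L = 9614 mg
Convert clearance: 78.7 mL/min × 60 min/h ÷ 1000 mL/L = 4.722 L/h
Maintenance infusion rate = CL × Css = 4.722 × 21.8 = 102.9 mg/h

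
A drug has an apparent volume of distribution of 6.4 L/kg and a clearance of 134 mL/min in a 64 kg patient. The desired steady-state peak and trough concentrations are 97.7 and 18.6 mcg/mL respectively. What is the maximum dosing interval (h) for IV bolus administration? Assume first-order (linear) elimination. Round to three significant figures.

84.5 h

Vd(total) = 64 kg × 6.4 L/kg = 409.6 L
CL = 134 mL/min × 60/1000 = 8.040 L/h
k = CL / Vd = 8.040 / 409.6 = 0.01963 h⁻¹
Between IV bolus doses, concentration decays as C = C₀·e^(−kτ), so C_peak/C_trough = e^(kτ).
τ_max = ln(C_peak/C_trough) / k = ln(97.7/18.6) / 0.01963 = 1.659 / 0.01963 = 84.51 h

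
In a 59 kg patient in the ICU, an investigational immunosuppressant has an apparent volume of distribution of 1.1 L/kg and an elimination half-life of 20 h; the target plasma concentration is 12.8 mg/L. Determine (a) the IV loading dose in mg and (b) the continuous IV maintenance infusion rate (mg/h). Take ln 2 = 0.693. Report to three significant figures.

(a) 831 mg; (b) 28.8 mg/h

Total Vd = 1.1 × 59 = 64.90 L
LD = Vd × C = 64.90 × 12.8 = 830.7 mg
CL = 0.693 × Vd / t½ = 0.693 × 64.90 / 20 = 2.249 L/h
Infusion rate = CL × Css = 2.249 × 12.8 = 28.79 mg/h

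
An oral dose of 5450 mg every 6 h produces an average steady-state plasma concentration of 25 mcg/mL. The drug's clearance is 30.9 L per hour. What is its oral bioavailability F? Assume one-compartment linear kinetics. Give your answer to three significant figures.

0.850

F·D/τ = CL·Css at steady state → F = CL·Css·τ / D.
F = 30.9 × 25 × 6 / 5450 = 0.850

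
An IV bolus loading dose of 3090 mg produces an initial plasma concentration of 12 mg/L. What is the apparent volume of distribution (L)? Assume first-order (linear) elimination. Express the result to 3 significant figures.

Immediately after an IV bolus, C₀ = Dose / Vd, so Vd = Dose / C₀.
Vd = 3090 / 12 = 257.5 L

258 L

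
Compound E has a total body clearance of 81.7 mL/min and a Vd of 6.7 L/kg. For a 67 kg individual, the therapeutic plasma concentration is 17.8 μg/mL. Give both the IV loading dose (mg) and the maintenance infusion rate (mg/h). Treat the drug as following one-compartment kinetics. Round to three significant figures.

Vd = 6.7 L/kg × 67 kg = 448.9 L
Loading: fill Vd to C_target → 448.9 L × 17.8 mg/L = 7990 mg
CL = 81.7 mL/min × 60/1000 = 4.902 L/h
Maintenance infusion rate = CL × Css = 4.902 × 17.8 = 87.26 mg/h

(a) 7990 mg; (b) 87.3 mg/h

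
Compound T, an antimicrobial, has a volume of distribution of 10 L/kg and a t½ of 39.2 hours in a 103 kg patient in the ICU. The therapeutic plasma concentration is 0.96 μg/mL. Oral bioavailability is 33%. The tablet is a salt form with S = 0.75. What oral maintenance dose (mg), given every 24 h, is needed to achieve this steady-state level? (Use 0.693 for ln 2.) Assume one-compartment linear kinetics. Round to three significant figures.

1700 mg

Vd = 10 L/kg × 103 kg = 1030 L
k = 0.693/39.2 = 0.01768 h⁻¹, so CL = k·Vd = 0.01768 × 1030 = 18.21 L/h
D = CL × Css × τ / F / S = 18.21 × 0.96 × 24 / 0.33 / 0.75 = 1695 mg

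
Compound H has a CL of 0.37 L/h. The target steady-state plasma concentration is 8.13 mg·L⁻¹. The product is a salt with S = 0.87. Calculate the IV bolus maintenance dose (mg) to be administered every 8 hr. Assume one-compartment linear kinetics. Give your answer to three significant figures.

D = CL × Css × τ / S = 0.3700 × 8.13 × 8 / 0.87 = 27.66 mg

27.7 mg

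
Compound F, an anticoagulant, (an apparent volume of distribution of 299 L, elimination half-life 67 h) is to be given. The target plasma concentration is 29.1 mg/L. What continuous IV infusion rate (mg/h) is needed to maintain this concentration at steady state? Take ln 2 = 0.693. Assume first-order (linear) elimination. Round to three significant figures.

k = 0.693/67 = 0.01034 h⁻¹, so CL = k·Vd = 0.01034 × 299.0 = 3.092 L/h
Infusion rate = CL × Css = 3.092 × 29.1 = 89.98 mg/h

90.0 mg/h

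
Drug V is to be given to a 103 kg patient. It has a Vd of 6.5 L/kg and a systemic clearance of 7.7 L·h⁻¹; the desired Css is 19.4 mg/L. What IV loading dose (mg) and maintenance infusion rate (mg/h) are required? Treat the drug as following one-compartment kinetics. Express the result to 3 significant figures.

(a) 13000 mg; (b) 149 mg/h

Total Vd = 6.5 × 103 = 669.5 L
LD = Vd · C_target = 669.5 × 19.4 = 12990 mg
Maintenance: replace elimination → rate = CL × Css = 7.700 × 19.4 = 149.4 mg/h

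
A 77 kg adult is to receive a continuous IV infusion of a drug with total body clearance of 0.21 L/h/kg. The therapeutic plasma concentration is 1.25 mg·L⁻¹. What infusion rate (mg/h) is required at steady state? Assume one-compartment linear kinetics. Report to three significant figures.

CL = 0.21 L/h/kg × 77 kg = 16.17 L/h
Infusion rate = CL · Css = 16.17 L/h × 1.25 mg/L = 20.21 mg/h

20.2 mg/h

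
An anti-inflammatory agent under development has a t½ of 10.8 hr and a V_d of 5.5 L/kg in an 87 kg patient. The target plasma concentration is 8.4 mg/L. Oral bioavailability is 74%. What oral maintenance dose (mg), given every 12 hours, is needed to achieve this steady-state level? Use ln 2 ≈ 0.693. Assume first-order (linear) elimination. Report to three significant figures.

Vd = 5.5 L/kg × 87 kg = 478.5 L
CL = ln 2 · Vd / t½ = 0.693 × 478.5 / 10.8 = 30.70 L/h
D = CL × Css × τ / F = 30.70 × 8.4 × 12 / 0.74 = 4182 mg

4180 mg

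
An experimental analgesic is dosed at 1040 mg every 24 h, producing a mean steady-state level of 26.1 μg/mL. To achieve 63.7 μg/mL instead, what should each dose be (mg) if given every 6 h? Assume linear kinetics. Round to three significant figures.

635 mg

For first-order elimination, Css ∝ F·D/(CL·τ); F and CL are unchanged, so Css ∝ D/τ.
D₂ = D₁ × (Css,target / Css,current) × (τ₂/τ₁) = 1040 × (63.7/26.1) × (6/24) = 634.6 mg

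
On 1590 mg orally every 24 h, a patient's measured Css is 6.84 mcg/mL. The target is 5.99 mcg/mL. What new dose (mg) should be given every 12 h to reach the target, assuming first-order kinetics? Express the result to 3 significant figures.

For first-order elimination, Css ∝ F·D/(CL·τ); F and CL are unchanged, so Css ∝ D/τ.
D₂ = D₁ × (Css,target / Css,current) × (τ₂/τ₁) = 1590 × (5.99/6.84) × (12/24) = 696.2 mg

696 mg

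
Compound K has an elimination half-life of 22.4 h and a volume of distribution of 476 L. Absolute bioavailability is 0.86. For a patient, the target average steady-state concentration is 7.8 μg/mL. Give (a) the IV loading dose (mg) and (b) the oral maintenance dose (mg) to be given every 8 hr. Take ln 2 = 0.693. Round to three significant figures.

(a) 3710 mg; (b) 1070 mg

LD = Vd × C = 476.0 × 7.8 = 3713 mg
CL = 0.693 × Vd / t½ = 0.693 × 476.0 / 22.4 = 14.73 L/h
D = CL × Css × τ / F = 14.73 × 7.8 × 8 / 0.86 = 1069 mg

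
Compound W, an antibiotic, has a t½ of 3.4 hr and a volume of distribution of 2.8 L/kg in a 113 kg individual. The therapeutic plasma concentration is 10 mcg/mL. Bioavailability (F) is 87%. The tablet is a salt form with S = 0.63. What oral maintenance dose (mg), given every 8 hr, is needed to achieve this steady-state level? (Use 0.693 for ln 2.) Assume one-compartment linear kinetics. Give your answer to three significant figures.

Total Vd = 2.8 × 113 = 316.4 L
k = 0.693/3.4 = 0.2038 h⁻¹, so CL = k·Vd = 0.2038 × 316.4 = 64.48 L/h
D = CL × Css × τ / F / S = 64.48 × 10 × 8 / 0.87 / 0.63 = 9411 mg

9410 mg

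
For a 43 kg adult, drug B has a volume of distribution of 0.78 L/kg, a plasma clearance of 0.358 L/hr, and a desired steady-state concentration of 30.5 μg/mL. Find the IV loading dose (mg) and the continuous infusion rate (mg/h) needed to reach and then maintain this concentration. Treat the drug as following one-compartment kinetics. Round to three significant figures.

Vd = 0.78 L/kg × 43 kg = 33.54 L
Loading: fill Vd to C_target → 33.54 L × 30.5 mg/L = 1023 mg
Infusion rate = 0.3580 L/h × 30.5 mg/L = 10.92 mg/h

(a) 1020 mg; (b) 10.9 mg/h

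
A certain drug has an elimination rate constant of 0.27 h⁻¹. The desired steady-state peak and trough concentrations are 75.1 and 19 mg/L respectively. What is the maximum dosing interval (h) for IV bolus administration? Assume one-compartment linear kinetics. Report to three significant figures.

5.09 h

Between IV bolus doses, concentration decays as C = C₀·e^(−kτ), so C_peak/C_trough = e^(kτ).
τ_max = ln(C_peak/C_trough) / k = ln(75.1/19) / 0.2700 = 1.374 / 0.2700 = 5.089 h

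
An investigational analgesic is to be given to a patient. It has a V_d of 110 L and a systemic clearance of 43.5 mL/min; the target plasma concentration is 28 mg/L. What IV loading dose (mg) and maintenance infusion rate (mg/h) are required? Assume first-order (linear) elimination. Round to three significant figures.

LD = Vd · C_target = 110.0 × 28 = 3080 mg
CL = 43.5 mL/min × 60/1000 = 2.610 L/h
Infusion rate = 2.610 L/h × 28 mg/L = 73.08 mg/h

(a) 3080 mg; (b) 73.1 mg/h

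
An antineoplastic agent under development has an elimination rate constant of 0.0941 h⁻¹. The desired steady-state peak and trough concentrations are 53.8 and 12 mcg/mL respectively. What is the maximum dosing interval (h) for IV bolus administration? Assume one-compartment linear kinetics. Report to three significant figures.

Between IV bolus doses, concentration decays as C = C₀·e^(−kτ), so C_peak/C_trough = e^(kτ).
τ_max = ln(C_peak/C_trough) / k = ln(53.8/12) / 0.09410 = 1.500 / 0.09410 = 15.94 h

15.9 h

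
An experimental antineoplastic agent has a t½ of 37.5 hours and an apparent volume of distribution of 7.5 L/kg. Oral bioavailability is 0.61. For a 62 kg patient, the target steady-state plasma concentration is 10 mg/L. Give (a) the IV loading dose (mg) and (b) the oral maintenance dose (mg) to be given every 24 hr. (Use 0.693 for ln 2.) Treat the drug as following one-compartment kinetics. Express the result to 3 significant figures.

Total Vd = 7.5 × 62 = 465.0 L
LD = Vd × C = 465.0 × 10 = 4650 mg
CL = 0.693 × Vd / t½ = 0.693 × 465.0 / 37.5 = 8.593 L/h
D = CL × Css × τ / F = 8.593 × 10 × 24 / 0.61 = 3381 mg

(a) 4650 mg; (b) 3380 mg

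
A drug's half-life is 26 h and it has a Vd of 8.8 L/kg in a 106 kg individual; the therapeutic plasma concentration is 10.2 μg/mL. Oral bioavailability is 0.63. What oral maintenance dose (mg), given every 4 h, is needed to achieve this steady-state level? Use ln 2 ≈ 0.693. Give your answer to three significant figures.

Vd = 8.8 L/kg × 106 kg = 932.8 L
k = 0.693/26 = 0.02665 h⁻¹, so CL = k·Vd = 0.02665 × 932.8 = 24.86 L/h
D = CL × Css × τ / F = 24.86 × 10.2 × 4 / 0.63 = 1610 mg

1610 mg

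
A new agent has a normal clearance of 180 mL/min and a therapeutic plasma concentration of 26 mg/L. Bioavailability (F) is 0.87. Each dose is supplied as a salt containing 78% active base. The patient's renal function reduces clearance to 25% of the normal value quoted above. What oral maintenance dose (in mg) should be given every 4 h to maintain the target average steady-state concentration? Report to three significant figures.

CL = 180 mL/min × 60/1000 = 10.80 L/h
Patient clearance = 0.25 × 10.80 = 2.700 L/h
D = CL × Css × τ / F / S = 2.700 × 26 × 4 / 0.87 / 0.78 = 413.8 mg

414 mg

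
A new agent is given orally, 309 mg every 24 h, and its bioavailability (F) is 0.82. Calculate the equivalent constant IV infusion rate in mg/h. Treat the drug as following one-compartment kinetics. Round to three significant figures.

Equivalent systemic input: infusion rate = F·D/τ.
Rate = 0.82 × 309 / 24 = 10.56 mg/h

10.6 mg/h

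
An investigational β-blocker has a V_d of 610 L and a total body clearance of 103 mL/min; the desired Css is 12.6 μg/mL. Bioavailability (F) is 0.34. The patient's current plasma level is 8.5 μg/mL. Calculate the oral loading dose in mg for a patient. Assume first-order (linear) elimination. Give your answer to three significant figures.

Concentration deficit ΔC = 12.6 − 8.5 = 4.100 mg/L
LD = Vd × ΔC / F = 610.0 × 4.100 / 0.34 = 7356 mg

7360 mg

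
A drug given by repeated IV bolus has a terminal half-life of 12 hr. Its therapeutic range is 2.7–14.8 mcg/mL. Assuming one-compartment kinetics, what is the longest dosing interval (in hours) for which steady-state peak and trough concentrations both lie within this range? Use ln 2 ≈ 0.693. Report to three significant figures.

k = 0.693 / t½ = 0.693 / 12 = 0.05775 h⁻¹
Between IV bolus doses, concentration decays as C = C₀·e^(−kτ), so C_peak/C_trough = e^(kτ).
τ_max = ln(C_peak/C_trough) / k = ln(14.8/2.7) / 0.05775 = 1.701 / 0.05775 = 29.45 h

29.5 h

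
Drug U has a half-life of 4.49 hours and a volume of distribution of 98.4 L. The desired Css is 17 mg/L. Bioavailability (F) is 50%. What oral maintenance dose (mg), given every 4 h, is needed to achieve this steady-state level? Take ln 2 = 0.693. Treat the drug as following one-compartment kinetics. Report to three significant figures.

CL = ln 2 · Vd / t½ = 0.693 × 98.40 / 4.49 = 15.19 L/h
D = CL × Css × τ / F = 15.19 × 17 × 4 / 0.5 = 2066 mg

2070 mg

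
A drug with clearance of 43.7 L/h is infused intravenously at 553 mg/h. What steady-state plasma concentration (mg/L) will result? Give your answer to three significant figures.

Css = rate / CL = 553 / 43.70 = 12.65 mg/L

12.7 mg/L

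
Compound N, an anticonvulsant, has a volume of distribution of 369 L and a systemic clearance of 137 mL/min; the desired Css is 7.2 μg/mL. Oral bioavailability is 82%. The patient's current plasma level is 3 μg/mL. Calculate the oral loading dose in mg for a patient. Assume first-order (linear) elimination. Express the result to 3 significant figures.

1890 mg

Concentration deficit ΔC = 7.2 − 3 = 4.200 mg/L
LD = Vd × ΔC / F = 369.0 × 4.200 / 0.82 = 1890 mg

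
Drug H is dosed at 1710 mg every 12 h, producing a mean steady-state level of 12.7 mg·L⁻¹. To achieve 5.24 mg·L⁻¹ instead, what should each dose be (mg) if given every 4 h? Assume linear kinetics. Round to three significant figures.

235 mg

With linear kinetics, Css is proportional to dose rate (D/τ) at fixed clearance.
D₂ = D₁ × (Css,target / Css,current) × (τ₂/τ₁) = 1710 × (5.24/12.7) × (4/12) = 235.2 mg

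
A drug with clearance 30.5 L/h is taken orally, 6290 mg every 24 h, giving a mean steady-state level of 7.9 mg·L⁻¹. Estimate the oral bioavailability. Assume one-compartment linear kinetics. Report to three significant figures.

0.919

F·D/τ = CL·Css at steady state → F = CL·Css·τ / D.
F = 30.5 × 7.9 × 24 / 6290 = 0.919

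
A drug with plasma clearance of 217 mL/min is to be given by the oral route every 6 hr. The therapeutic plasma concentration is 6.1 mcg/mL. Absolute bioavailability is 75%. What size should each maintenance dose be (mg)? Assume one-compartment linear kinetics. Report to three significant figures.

635 mg

CL = 217 mL/min × 60/1000 = 13.02 L/h
At steady state, dose per interval replaces the amount cleared in that interval: F·D/τ = CL·Css.
D = CL × Css × τ / F = 13.02 × 6.1 × 6 / 0.75 = 635.4 mg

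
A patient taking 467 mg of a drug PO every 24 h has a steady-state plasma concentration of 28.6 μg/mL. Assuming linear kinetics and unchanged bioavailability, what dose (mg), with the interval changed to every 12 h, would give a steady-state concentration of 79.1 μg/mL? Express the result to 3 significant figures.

646 mg

With linear kinetics, Css is proportional to dose rate (D/τ) at fixed clearance.
D₂ = D₁ × (Css,target / Css,current) × (τ₂/τ₁) = 467 × (79.1/28.6) × (12/24) = 645.8 mg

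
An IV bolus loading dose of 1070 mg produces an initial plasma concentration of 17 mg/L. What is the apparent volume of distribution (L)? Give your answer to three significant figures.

62.9 L

Immediately after an IV bolus, C₀ = Dose / Vd, so Vd = Dose / C₀.
Vd = 1070 / 17 = 62.94 L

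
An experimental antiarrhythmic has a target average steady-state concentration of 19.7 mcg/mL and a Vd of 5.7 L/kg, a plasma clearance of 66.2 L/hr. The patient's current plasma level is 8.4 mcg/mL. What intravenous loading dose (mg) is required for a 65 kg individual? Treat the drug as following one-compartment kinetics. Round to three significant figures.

Vd(total) = 65 kg × 5.7 L/kg = 370.5 L
LD is governed by Vd — clearance does not enter the loading-dose calculation.
Concentration deficit ΔC = 19.7 − 8.4 = 11.30 mg/L
LD = Vd × ΔC = 370.5 × 11.30 = 4187 mg

4190 mg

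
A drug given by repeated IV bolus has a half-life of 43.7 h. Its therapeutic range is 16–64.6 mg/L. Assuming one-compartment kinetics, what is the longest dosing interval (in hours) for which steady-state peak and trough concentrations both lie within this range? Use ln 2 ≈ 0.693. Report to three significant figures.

88.0 h

k = 0.693 / t½ = 0.693 / 43.7 = 0.01586 h⁻¹
Between IV bolus doses, concentration decays as C = C₀·e^(−kτ), so C_peak/C_trough = e^(kτ).
τ_max = ln(C_peak/C_trough) / k = ln(64.6/16) / 0.01586 = 1.396 / 0.01586 = 88.02 h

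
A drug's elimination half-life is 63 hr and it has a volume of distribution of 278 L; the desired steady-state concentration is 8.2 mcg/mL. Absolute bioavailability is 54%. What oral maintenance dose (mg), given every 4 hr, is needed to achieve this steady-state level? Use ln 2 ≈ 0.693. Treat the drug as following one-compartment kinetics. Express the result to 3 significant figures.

k = 0.693/63 = 0.01100 h⁻¹, so CL = k·Vd = 0.01100 × 278.0 = 3.058 L/h
D = CL × Css × τ / F = 3.058 × 8.2 × 4 / 0.54 = 185.7 mg

186 mg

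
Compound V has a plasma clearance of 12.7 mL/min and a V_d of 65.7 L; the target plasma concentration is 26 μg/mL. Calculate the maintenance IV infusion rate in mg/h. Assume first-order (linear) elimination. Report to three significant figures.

CL = 12.7 mL/min × 60/1000 = 0.7620 L/h
Maintenance depends on clearance, not Vd — rate in must match rate out.
Infusion rate = CL · Css = 0.7620 L/h × 26 mg/L = 19.81 mg/h

19.8 mg/h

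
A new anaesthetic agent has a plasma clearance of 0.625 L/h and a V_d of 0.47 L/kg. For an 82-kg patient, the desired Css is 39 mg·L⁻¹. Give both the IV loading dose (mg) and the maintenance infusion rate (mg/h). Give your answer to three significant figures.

(a) 1500 mg; (b) 24.4 mg/h

Vd = 0.47 L/kg × 82 kg = 38.54 L
Loading: fill Vd to C_target → 38.54 L × 39 mg/L = 1503 mg
Maintenance: replace elimination → rate = CL × Css = 0.6250 × 39 = 24.38 mg/h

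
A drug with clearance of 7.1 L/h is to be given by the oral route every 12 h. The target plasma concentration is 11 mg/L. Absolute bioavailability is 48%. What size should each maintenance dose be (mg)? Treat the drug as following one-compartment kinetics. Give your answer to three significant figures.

D = CL × Css × τ / F = 7.100 × 11 × 12 / 0.48 = 1953 mg

1950 mg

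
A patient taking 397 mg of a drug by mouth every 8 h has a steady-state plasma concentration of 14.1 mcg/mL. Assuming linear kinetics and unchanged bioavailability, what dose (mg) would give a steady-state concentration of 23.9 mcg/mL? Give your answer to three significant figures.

673 mg

For first-order elimination, Css ∝ F·D/(CL·τ); F and CL are unchanged, so Css ∝ D/τ.
D₂ = D₁ × (Css,target / Css,current) = 397 × 23.9/14.1 = 672.9 mg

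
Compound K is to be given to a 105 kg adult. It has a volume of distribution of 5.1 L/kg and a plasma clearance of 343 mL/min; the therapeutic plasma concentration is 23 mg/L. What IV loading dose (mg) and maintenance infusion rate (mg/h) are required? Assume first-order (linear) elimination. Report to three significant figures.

Total Vd = 5.1 × 105 = 535.5 L
LD = Vd · C_target = 535.5 × 23 = 12320 mg
CL = 343 mL/min = 343 × 0.06 = 20.58 L/h
Maintenance infusion rate = CL × Css = 20.58 × 23 = 473.3 mg/h

(a) 12300 mg; (b) 473 mg/h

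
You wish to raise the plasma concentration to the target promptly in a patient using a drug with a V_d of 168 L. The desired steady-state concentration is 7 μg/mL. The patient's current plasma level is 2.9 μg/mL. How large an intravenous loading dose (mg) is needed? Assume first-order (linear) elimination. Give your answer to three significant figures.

689 mg

The loading dose fills Vd to the target concentration.
Concentration deficit ΔC = 7 − 2.9 = 4.100 mg/L
LD = Vd × ΔC = 168.0 × 4.100 = 688.8 mg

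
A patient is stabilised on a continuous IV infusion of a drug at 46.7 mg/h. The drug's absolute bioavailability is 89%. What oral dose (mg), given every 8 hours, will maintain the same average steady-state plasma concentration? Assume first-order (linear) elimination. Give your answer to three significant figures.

420 mg

To maintain the same Css, the systemic dosing rate must be unchanged: F·D/τ = infusion rate.
D = rate × τ / F = 46.7 × 8 / 0.89 = 419.8 mg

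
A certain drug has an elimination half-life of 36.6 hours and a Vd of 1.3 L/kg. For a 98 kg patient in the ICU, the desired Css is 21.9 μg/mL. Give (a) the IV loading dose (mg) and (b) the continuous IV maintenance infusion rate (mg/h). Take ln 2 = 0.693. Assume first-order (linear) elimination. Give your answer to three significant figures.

Total Vd = 1.3 × 98 = 127.4 L
LD = Vd × C = 127.4 × 21.9 = 2790 mg
CL = 0.693 × Vd / t½ = 0.693 × 127.4 / 36.6 = 2.412 L/h
Infusion rate = CL × Css = 2.412 × 21.9 = 52.82 mg/h

(a) 2790 mg; (b) 52.8 mg/h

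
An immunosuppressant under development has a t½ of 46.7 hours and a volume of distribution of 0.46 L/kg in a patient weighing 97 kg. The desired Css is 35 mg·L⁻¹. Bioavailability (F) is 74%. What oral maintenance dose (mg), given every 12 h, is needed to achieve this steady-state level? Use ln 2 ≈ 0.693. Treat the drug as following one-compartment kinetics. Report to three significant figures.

376 mg

Vd(total) = 97 kg × 0.46 L/kg = 44.62 L
CL = ln 2 · Vd / t½ = 0.693 × 44.62 / 46.7 = 0.6621 L/h
D = CL × Css × τ / F = 0.6621 × 35 × 12 / 0.74 = 375.8 mg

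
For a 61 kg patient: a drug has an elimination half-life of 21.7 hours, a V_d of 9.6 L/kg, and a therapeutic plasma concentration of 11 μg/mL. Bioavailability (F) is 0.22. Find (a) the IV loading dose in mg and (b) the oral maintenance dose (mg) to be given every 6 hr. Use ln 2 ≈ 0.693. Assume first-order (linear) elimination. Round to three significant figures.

(a) 6440 mg; (b) 5610 mg

Vd(total) = 61 kg × 9.6 L/kg = 585.6 L
LD = Vd × C = 585.6 × 11 = 6442 mg
CL = 0.693 × Vd / t½ = 0.693 × 585.6 / 21.7 = 18.70 L/h
D = CL × Css × τ / F = 18.70 × 11 × 6 / 0.22 = 5610 mg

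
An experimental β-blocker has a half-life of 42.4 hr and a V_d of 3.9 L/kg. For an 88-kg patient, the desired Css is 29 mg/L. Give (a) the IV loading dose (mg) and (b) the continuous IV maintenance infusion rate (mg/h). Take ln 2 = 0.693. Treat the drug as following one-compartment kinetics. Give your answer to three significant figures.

(a) 9950 mg; (b) 163 mg/h

Vd = 3.9 L/kg × 88 kg = 343.2 L
LD = Vd × C = 343.2 × 29 = 9953 mg
CL = 0.693 × Vd / t½ = 0.693 × 343.2 / 42.4 = 5.609 L/h
Infusion rate = CL × Css = 5.609 × 29 = 162.7 mg/h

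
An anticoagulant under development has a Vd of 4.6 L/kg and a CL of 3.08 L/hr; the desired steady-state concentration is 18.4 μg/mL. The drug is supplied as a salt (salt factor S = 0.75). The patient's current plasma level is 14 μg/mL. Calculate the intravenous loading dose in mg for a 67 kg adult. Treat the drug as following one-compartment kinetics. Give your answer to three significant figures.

1810 mg

Total Vd = 4.6 × 67 = 308.2 L
Loading dose depends on Vd (not clearance): it fills the distribution volume.
Concentration deficit ΔC = 18.4 − 14 = 4.400 mg/L
LD = Vd × ΔC / S = 308.2 × 4.400 / 0.75 = 1808 mg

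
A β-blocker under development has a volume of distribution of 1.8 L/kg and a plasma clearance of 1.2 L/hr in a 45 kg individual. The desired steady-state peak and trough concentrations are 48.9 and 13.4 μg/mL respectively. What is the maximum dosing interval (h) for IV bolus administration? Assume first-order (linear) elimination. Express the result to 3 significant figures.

87.4 h

Vd = 1.8 L/kg × 45 kg = 81.00 L
k = CL / Vd = 1.200 / 81.00 = 0.01481 h⁻¹
Between IV bolus doses, concentration decays as C = C₀·e^(−kτ), so C_peak/C_trough = e^(kτ).
τ_max = ln(C_peak/C_trough) / k = ln(48.9/13.4) / 0.01481 = 1.295 / 0.01481 = 87.44 h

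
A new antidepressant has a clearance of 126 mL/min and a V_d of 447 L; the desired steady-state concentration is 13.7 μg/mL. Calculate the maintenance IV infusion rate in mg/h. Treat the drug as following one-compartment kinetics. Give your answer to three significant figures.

104 mg/h

CL = 126 mL/min = 126 × 0.06 = 7.560 L/h
At steady state, infusion rate equals elimination rate: rate in = CL × Css.
R₀ = 7.560 × 13.7 = 103.6 mg/h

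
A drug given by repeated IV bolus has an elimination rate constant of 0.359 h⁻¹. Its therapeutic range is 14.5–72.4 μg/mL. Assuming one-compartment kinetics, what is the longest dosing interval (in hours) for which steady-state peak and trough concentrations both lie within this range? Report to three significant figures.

Between IV bolus doses, concentration decays as C = C₀·e^(−kτ), so C_peak/C_trough = e^(kτ).
τ_max = ln(C_peak/C_trough) / k = ln(72.4/14.5) / 0.3590 = 1.608 / 0.3590 = 4.479 h

4.48 h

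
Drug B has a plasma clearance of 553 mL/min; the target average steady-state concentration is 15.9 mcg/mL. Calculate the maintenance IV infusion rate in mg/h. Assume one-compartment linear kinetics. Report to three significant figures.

CL = 553 mL/min = 553 × 0.06 = 33.18 L/h
Infusion rate = CL · Css = 33.18 L/h × 15.9 mg/L = 527.6 mg/h

528 mg/h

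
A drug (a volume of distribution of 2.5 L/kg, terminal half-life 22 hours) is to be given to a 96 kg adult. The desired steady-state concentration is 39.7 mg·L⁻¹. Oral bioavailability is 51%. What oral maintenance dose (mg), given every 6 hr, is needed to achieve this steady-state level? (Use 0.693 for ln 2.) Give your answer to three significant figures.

Total Vd = 2.5 × 96 = 240.0 L
k = 0.693/22 = 0.03150 h⁻¹, so CL = k·Vd = 0.03150 × 240.0 = 7.560 L/h
D = CL × Css × τ / F = 7.560 × 39.7 × 6 / 0.51 = 3531 mg

3530 mg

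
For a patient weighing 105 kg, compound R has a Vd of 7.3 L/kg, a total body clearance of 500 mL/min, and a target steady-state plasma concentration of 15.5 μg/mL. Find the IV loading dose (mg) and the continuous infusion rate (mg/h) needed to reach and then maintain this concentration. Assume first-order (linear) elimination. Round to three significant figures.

(a) 11900 mg; (b) 465 mg/h

Vd = 7.3 L/kg × 105 kg = 766.5 L
Loading dose = Vd × C = 766.5 × 15.5 = 11880 mg
Convert clearance: 500 mL/min × 60 min/h ÷ 1000 mL/L = 30.00 L/h
Infusion rate = 30.00 L/h × 15.5 mg/L = 465.0 mg/h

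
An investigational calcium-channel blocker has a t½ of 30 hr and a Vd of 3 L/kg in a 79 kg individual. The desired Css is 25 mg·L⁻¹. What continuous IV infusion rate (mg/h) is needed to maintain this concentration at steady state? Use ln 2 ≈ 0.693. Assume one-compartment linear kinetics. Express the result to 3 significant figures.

Total Vd = 3 × 79 = 237.0 L
CL = 0.693 × Vd / t½ = 0.693 × 237.0 / 30 = 5.475 L/h
Infusion rate = CL × Css = 5.475 × 25 = 136.9 mg/h

137 mg/h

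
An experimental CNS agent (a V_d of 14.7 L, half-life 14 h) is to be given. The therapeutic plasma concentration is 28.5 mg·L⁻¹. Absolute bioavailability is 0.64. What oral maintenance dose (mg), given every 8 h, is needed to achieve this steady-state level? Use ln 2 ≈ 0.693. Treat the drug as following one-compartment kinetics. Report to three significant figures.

CL = ln 2 · Vd / t½ = 0.693 × 14.70 / 14 = 0.7277 L/h
D = CL × Css × τ / F = 0.7277 × 28.5 × 8 / 0.64 = 259.2 mg

259 mg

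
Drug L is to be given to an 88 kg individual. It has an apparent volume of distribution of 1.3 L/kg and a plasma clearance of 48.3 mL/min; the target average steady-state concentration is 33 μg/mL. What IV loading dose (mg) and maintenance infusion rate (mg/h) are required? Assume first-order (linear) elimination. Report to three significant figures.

(a) 3780 mg; (b) 95.6 mg/h

Total Vd = 1.3 × 88 = 114.4 L
LD = Vd · C_target = 114.4 × 33 = 3775 mg
CL = 48.3 mL/min × 60/1000 = 2.898 L/h
Maintenance: replace elimination → rate = CL × Css = 2.898 × 33 = 95.63 mg/h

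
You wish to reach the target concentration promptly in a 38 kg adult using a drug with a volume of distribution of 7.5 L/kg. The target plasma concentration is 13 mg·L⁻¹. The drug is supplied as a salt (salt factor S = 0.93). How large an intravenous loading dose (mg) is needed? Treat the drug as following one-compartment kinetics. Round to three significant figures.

Total Vd = 7.5 × 38 = 285.0 L
The loading dose fills Vd to the target concentration.
LD = Vd × C / S = 285.0 × 13.00 / 0.93 = 3984 mg

3980 mg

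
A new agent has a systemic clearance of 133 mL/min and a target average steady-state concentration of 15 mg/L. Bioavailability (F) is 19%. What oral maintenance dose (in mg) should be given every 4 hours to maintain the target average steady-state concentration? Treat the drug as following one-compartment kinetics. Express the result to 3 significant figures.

2520 mg

Convert clearance: 133 mL/min × 60 min/h ÷ 1000 mL/L = 7.980 L/h
At steady state, dose per interval replaces the amount cleared in that interval: F·D/τ = CL·Css.
D = CL × Css × τ / F = 7.980 × 15 × 4 / 0.19 = 2520 mg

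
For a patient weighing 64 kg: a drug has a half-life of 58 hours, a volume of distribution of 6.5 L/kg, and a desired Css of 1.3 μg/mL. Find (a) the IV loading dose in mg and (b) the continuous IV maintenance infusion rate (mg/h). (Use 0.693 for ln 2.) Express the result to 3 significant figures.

Vd = 6.5 L/kg × 64 kg = 416.0 L
LD = Vd × C = 416.0 × 1.3 = 540.8 mg
CL = 0.693 × Vd / t½ = 0.693 × 416.0 / 58 = 4.970 L/h
Infusion rate = CL × Css = 4.970 × 1.3 = 6.461 mg/h

(a) 541 mg; (b) 6.46 mg/h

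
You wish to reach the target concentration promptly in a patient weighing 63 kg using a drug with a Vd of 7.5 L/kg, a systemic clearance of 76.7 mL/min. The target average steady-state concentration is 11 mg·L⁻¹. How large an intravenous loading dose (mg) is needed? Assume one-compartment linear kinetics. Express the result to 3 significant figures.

Vd = 7.5 L/kg × 63 kg = 472.5 L
LD = Vd × C = 472.5 × 11.00 = 5198 mg

5200 mg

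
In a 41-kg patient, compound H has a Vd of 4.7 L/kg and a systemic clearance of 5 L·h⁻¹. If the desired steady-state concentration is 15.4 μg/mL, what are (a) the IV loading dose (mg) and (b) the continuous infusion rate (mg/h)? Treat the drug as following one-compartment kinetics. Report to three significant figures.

Vd = 4.7 L/kg × 41 kg = 192.7 L
Loading dose = Vd × C = 192.7 × 15.4 = 2968 mg
Infusion rate = 5.000 L/h × 15.4 mg/L = 77.00 mg/h

(a) 2970 mg; (b) 77.0 mg/h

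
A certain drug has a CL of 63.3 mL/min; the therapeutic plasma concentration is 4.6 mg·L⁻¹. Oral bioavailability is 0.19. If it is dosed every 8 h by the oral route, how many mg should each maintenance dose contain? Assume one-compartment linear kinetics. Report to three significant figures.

Convert clearance: 63.3 mL/min × 60 min/h ÷ 1000 mL/L = 3.798 L/h
D = CL × Css × τ / F = 3.798 × 4.6 × 8 / 0.19 = 735.6 mg

736 mg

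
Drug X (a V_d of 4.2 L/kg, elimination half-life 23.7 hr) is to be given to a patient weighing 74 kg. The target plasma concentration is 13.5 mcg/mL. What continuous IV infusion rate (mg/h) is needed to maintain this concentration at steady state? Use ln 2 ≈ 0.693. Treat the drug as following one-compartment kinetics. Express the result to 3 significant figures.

Total Vd = 4.2 × 74 = 310.8 L
k = 0.693/23.7 = 0.02924 h⁻¹, so CL = k·Vd = 0.02924 × 310.8 = 9.088 L/h
Infusion rate = CL × Css = 9.088 × 13.5 = 122.7 mg/h

123 mg/h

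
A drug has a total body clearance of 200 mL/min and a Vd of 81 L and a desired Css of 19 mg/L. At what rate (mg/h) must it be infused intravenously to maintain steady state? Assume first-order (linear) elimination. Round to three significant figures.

228 mg/h

CL = 200 mL/min = 200 × 0.06 = 12.00 L/h
Rate = CL × Css = 12.00 × 19 = 228.0 mg/h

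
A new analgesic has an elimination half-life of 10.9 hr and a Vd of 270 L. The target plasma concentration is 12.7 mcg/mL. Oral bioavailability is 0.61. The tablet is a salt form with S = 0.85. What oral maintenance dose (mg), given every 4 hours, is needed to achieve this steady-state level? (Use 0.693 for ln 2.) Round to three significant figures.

k = 0.693/10.9 = 0.06358 h⁻¹, so CL = k·Vd = 0.06358 × 270.0 = 17.17 L/h
D = CL × Css × τ / F / S = 17.17 × 12.7 × 4 / 0.61 / 0.85 = 1682 mg

1680 mg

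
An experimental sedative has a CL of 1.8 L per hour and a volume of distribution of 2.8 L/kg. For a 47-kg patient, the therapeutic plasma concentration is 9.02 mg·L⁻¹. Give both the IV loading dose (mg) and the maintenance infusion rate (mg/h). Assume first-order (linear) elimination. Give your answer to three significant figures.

(a) 1190 mg; (b) 16.2 mg/h

Total Vd = 2.8 × 47 = 131.6 L
Loading: fill Vd to C_target → 131.6 L × 9.02 mg/L = 1187 mg
Maintenance infusion rate = CL × Css = 1.800 × 9.02 = 16.24 mg/h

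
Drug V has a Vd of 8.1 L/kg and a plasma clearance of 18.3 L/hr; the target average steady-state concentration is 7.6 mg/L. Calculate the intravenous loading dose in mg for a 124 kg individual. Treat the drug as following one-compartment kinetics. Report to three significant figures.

7630 mg

Vd(total) = 124 kg × 8.1 L/kg = 1004 L
Loading dose depends on Vd (not clearance): it fills the distribution volume.
LD = Vd × C = 1004 × 7.600 = 7630 mg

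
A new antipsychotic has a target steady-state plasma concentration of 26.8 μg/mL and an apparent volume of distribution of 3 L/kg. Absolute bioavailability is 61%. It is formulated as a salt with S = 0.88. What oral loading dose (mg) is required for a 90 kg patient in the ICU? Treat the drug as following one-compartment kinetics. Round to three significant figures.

13500 mg

Total Vd = 3 × 90 = 270.0 L
LD = Vd × C / F / S = 270.0 × 26.80 / 0.61 / 0.88 = 13480 mg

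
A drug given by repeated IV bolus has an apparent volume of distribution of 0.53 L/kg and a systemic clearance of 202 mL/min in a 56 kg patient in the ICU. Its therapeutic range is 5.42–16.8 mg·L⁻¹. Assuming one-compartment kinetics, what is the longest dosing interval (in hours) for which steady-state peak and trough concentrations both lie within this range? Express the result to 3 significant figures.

Vd(total) = 56 kg × 0.53 L/kg = 29.68 L
CL = 202 mL/min × 60/1000 = 12.12 L/h
k = CL / Vd = 12.12 / 29.68 = 0.4084 h⁻¹
Between IV bolus doses, concentration decays as C = C₀·e^(−kτ), so C_peak/C_trough = e^(kτ).
τ_max = ln(C_peak/C_trough) / k = ln(16.8/5.42) / 0.4084 = 1.131 / 0.4084 = 2.769 h

2.77 h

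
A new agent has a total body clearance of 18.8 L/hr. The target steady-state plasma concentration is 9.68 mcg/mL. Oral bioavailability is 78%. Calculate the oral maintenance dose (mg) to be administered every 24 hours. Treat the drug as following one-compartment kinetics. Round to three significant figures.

5600 mg

D = CL × Css × τ / F = 18.80 × 9.68 × 24 / 0.78 = 5600 mg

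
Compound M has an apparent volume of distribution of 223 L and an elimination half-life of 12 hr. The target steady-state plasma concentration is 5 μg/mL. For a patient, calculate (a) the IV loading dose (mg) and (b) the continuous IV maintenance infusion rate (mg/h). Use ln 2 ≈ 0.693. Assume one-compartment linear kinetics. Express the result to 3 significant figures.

LD = Vd × C = 223.0 × 5 = 1115 mg
CL = 0.693 × Vd / t½ = 0.693 × 223.0 / 12 = 12.88 L/h
Infusion rate = CL × Css = 12.88 × 5 = 64.40 mg/h

(a) 1120 mg; (b) 64.4 mg/h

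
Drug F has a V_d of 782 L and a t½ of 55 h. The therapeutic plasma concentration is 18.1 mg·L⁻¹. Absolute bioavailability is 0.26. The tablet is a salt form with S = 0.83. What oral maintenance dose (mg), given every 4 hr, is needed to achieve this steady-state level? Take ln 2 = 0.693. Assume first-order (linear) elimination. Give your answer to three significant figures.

CL = ln 2 · Vd / t½ = 0.693 × 782.0 / 55 = 9.853 L/h
D = CL × Css × τ / F / S = 9.853 × 18.1 × 4 / 0.26 / 0.83 = 3306 mg

3310 mg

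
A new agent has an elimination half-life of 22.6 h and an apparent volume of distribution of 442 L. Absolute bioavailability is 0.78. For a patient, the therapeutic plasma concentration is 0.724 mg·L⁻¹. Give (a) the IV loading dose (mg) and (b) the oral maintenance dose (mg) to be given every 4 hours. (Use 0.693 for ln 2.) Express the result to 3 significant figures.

(a) 320 mg; (b) 50.3 mg

LD = Vd × C = 442.0 × 0.724 = 320.0 mg
CL = 0.693 × Vd / t½ = 0.693 × 442.0 / 22.6 = 13.55 L/h
D = CL × Css × τ / F = 13.55 × 0.724 × 4 / 0.78 = 50.31 mg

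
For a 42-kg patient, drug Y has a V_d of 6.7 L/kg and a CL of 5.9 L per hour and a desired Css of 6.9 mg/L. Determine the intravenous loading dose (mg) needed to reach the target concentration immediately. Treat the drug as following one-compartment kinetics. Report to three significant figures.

Vd = 6.7 L/kg × 42 kg = 281.4 L
LD = Vd × C = 281.4 × 6.900 = 1942 mg

1940 mg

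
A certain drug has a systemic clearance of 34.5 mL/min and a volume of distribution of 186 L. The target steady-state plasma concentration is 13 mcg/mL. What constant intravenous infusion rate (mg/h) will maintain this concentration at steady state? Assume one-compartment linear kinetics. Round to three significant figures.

Convert clearance: 34.5 mL/min × 60 min/h ÷ 1000 mL/L = 2.070 L/h
Vd does not affect the maintenance rate; only clearance governs steady-state input.
Infusion rate = CL · Css = 2.070 L/h × 13 mg/L = 26.91 mg/h

26.9 mg/h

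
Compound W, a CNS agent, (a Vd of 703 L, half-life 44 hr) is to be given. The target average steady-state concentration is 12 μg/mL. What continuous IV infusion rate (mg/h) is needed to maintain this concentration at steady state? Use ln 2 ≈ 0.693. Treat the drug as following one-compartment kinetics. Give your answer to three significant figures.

CL = ln 2 · Vd / t½ = 0.693 × 703.0 / 44 = 11.07 L/h
Infusion rate = CL × Css = 11.07 × 12 = 132.8 mg/h

133 mg/h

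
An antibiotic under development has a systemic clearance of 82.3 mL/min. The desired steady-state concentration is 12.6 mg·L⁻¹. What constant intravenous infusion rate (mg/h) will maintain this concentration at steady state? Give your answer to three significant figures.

62.2 mg/h

CL = 82.3 mL/min = 82.3 × 0.06 = 4.938 L/h
Rate = CL × Css = 4.938 × 12.6 = 62.22 mg/h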